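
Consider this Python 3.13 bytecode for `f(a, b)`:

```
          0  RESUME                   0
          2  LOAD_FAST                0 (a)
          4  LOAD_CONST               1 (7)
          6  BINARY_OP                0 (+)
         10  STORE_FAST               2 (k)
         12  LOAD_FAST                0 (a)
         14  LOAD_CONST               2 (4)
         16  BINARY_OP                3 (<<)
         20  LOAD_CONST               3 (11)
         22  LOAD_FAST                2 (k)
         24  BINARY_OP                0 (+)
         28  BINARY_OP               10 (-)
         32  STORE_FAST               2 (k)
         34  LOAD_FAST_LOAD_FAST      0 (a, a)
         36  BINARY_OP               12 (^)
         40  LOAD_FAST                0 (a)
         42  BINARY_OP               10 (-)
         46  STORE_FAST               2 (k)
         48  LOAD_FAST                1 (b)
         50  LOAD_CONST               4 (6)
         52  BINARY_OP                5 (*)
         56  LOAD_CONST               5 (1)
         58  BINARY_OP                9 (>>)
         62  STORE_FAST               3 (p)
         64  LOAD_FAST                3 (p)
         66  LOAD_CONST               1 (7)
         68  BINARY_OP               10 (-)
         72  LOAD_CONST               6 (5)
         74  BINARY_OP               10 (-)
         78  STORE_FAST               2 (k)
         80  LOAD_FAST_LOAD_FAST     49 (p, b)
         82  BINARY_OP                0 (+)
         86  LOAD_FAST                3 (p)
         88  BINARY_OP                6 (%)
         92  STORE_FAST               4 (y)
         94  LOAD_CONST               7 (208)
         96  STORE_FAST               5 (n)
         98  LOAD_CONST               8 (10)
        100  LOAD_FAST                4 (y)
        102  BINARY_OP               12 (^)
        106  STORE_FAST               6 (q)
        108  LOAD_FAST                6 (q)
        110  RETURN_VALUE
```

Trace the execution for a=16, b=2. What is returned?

8

LOAD_FAST a → push 16. Stack: [16]
LOAD_CONST → push 7. Stack: [16, 7]
BINARY_OP + → 16 + 7 = 23. Stack: [23]
STORE_FAST k → k=23. Stack: []
LOAD_FAST a → push 16. Stack: [16]
LOAD_CONST → push 4. Stack: [16, 4]
BINARY_OP << → 16 << 4 = 256. Stack: [256]
LOAD_CONST → push 11. Stack: [256, 11]
LOAD_FAST k → push 23. Stack: [256, 11, 23]
BINARY_OP + → 11 + 23 = 34. Stack: [256, 34]
BINARY_OP - → 256 - 34 = 222. Stack: [222]
STORE_FAST k → k=222. Stack: []
LOAD_FAST_LOAD_FAST a,a → push 16,16. Stack: [16, 16]
BINARY_OP ^ → 16 ^ 16 = 0. Stack: [0]
LOAD_FAST a → push 16. Stack: [0, 16]
BINARY_OP - → 0 - 16 = -16. Stack: [-16]
STORE_FAST k → k=-16. Stack: []
LOAD_FAST b → push 2. Stack: [2]
LOAD_CONST → push 6. Stack: [2, 6]
BINARY_OP * → 2 * 6 = 12. Stack: [12]
LOAD_CONST → push 1. Stack: [12, 1]
BINARY_OP >> → 12 >> 1 = 6. Stack: [6]
STORE_FAST p → p=6. Stack: []
LOAD_FAST p → push 6. Stack: [6]
LOAD_CONST → push 7. Stack: [6, 7]
BINARY_OP - → 6 - 7 = -1. Stack: [-1]
LOAD_CONST → push 5. Stack: [-1, 5]
BINARY_OP - → -1 - 5 = -6. Stack: [-6]
STORE_FAST k → k=-6. Stack: []
LOAD_FAST_LOAD_FAST p,b → push 6,2. Stack: [6, 2]
BINARY_OP + → 6 + 2 = 8. Stack: [8]
LOAD_FAST p → push 6. Stack: [8, 6]
BINARY_OP % → 8 % 6 = 2. Stack: [2]
STORE_FAST y → y=2. Stack: []
LOAD_CONST → push 208. Stack: [208]
STORE_FAST n → n=208. Stack: []
LOAD_CONST → push 10. Stack: [10]
LOAD_FAST y → push 2. Stack: [10, 2]
BINARY_OP ^ → 10 ^ 2 = 8. Stack: [8]
STORE_FAST q → q=8. Stack: []
LOAD_FAST q → push 8. Stack: [8]
RETURN_VALUE → return 8.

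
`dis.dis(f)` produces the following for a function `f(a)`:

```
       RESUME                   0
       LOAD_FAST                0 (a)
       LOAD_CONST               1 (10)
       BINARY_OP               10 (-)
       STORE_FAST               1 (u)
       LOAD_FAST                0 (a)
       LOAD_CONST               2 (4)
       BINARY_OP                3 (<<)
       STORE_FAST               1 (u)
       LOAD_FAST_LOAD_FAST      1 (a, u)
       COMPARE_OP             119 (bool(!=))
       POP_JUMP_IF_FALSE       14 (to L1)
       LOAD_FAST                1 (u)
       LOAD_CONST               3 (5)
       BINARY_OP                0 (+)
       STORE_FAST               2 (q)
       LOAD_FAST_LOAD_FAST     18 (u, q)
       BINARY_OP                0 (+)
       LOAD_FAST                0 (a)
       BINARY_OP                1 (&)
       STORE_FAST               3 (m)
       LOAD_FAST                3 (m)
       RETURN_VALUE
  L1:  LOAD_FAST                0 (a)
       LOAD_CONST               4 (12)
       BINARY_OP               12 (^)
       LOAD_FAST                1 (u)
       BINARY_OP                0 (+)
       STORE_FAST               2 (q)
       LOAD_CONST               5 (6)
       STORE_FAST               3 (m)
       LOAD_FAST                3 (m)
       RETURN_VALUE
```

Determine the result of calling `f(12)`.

4

LOAD_FAST a → push 12. Stack: [12]
LOAD_CONST → push 10. Stack: [12, 10]
BINARY_OP - → 12 - 10 = 2. Stack: [2]
STORE_FAST u → u=2. Stack: []
LOAD_FAST a → push 12. Stack: [12]
LOAD_CONST → push 4. Stack: [12, 4]
BINARY_OP << → 12 << 4 = 192. Stack: [192]
STORE_FAST u → u=192. Stack: []
LOAD_FAST_LOAD_FAST a,u → push 12,192. Stack: [12, 192]
COMPARE_OP bool(!=) → 12 vs 192 = True. Stack: [True]
POP_JUMP_IF_FALSE → pop True; no jump. Stack: []
LOAD_FAST u → push 192. Stack: [192]
LOAD_CONST → push 5. Stack: [192, 5]
BINARY_OP + → 192 + 5 = 197. Stack: [197]
STORE_FAST q → q=197. Stack: []
LOAD_FAST_LOAD_FAST u,q → push 192,197. Stack: [192, 197]
BINARY_OP + → 192 + 197 = 389. Stack: [389]
LOAD_FAST a → push 12. Stack: [389, 12]
BINARY_OP & → 389 & 12 = 4. Stack: [4]
STORE_FAST m → m=4. Stack: []
LOAD_FAST m → push 4. Stack: [4]
RETURN_VALUE → return 4.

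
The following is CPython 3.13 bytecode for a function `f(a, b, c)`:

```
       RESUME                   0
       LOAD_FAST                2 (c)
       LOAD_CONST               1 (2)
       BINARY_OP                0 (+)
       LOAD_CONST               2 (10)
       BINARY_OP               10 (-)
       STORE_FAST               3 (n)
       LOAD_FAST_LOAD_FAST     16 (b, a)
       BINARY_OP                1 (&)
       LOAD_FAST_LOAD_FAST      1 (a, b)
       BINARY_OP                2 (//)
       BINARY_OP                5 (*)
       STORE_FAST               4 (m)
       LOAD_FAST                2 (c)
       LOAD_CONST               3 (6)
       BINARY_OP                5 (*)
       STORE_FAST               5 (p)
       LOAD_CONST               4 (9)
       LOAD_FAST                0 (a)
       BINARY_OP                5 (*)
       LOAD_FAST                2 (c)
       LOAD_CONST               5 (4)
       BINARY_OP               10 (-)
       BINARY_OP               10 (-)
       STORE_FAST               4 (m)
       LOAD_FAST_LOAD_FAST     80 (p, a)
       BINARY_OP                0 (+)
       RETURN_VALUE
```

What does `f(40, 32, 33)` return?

LOAD_FAST c → push 33. Stack: [33]
LOAD_CONST → push 2. Stack: [33, 2]
BINARY_OP + → 33 + 2 = 35. Stack: [35]
LOAD_CONST → push 10. Stack: [35, 10]
BINARY_OP - → 35 - 10 = 25. Stack: [25]
STORE_FAST n → n=25. Stack: []
LOAD_FAST_LOAD_FAST b,a → push 32,40. Stack: [32, 40]
BINARY_OP & → 32 & 40 = 32. Stack: [32]
LOAD_FAST_LOAD_FAST a,b → push 40,32. Stack: [32, 40, 32]
BINARY_OP // → 40 // 32 = 1. Stack: [32, 1]
BINARY_OP * → 32 * 1 = 32. Stack: [32]
STORE_FAST m → m=32. Stack: []
LOAD_FAST c → push 33. Stack: [33]
LOAD_CONST → push 6. Stack: [33, 6]
BINARY_OP * → 33 * 6 = 198. Stack: [198]
STORE_FAST p → p=198. Stack: []
LOAD_CONST → push 9. Stack: [9]
LOAD_FAST a → push 40. Stack: [9, 40]
BINARY_OP * → 9 * 40 = 360. Stack: [360]
LOAD_FAST c → push 33. Stack: [360, 33]
LOAD_CONST → push 4. Stack: [360, 33, 4]
BINARY_OP - → 33 - 4 = 29. Stack: [360, 29]
BINARY_OP - → 360 - 29 = 331. Stack: [331]
STORE_FAST m → m=331. Stack: []
LOAD_FAST_LOAD_FAST p,a → push 198,40. Stack: [198, 40]
BINARY_OP + → 198 + 40 = 238. Stack: [238]
RETURN_VALUE → return 238.

238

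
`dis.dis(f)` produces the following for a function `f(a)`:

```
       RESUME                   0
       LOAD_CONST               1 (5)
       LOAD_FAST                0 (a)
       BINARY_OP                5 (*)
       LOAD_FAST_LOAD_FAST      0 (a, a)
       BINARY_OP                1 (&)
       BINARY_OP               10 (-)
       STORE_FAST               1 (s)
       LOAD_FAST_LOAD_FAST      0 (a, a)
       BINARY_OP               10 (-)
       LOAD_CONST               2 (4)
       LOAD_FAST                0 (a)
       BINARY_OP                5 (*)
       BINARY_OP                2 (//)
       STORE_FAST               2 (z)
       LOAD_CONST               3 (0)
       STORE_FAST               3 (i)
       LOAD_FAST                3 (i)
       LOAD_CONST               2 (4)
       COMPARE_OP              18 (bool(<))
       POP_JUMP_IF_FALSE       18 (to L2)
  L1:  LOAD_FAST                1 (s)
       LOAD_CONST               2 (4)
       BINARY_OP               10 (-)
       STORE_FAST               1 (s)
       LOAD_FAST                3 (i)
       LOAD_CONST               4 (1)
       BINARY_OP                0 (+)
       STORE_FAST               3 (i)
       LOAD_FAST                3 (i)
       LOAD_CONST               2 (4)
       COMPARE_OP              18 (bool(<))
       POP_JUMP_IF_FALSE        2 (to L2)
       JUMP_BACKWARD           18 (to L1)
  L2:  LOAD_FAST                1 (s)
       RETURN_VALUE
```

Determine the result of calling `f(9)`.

20

LOAD_CONST → push 5
LOAD_FAST a → push 9
BINARY_OP * → 5 * 9 = 45
LOAD_FAST_LOAD_FAST a,a → push 9,9
BINARY_OP & → 9 & 9 = 9
BINARY_OP - → 45 - 9 = 36
STORE_FAST s → s=36
LOAD_FAST_LOAD_FAST a,a → push 9,9
BINARY_OP - → 9 - 9 = 0
LOAD_CONST → push 4
LOAD_FAST a → push 9
BINARY_OP * → 4 * 9 = 36
BINARY_OP // → 0 // 36 = 0
STORE_FAST z → z=0
LOAD_CONST → push 0
STORE_FAST i → i=0
LOAD_FAST i → push 0
LOAD_CONST → push 4
COMPARE_OP bool(<) → 0 vs 4 = True
POP_JUMP_IF_FALSE → pop True; no jump
LOAD_FAST s → push 36
LOAD_CONST → push 4
BINARY_OP - → 36 - 4 = 32
STORE_FAST s → s=32
LOAD_FAST i → push 0
LOAD_CONST → push 1
BINARY_OP + → 0 + 1 = 1
STORE_FAST i → i=1
LOAD_FAST i → push 1
LOAD_CONST → push 4
COMPARE_OP bool(<) → 1 vs 4 = True
POP_JUMP_IF_FALSE → pop True; no jump
LOAD_FAST s → push 32
LOAD_CONST → push 4
BINARY_OP - → 32 - 4 = 28
STORE_FAST s → s=28
LOAD_FAST i → push 1
LOAD_CONST → push 1
BINARY_OP + → 1 + 1 = 2
STORE_FAST i → i=2
LOAD_FAST i → push 2
LOAD_CONST → push 4
COMPARE_OP bool(<) → 2 vs 4 = True
POP_JUMP_IF_FALSE → pop True; no jump
LOAD_FAST s → push 28
LOAD_CONST → push 4
BINARY_OP - → 28 - 4 = 24
STORE_FAST s → s=24
LOAD_FAST i → push 2
LOAD_CONST → push 1
BINARY_OP + → 2 + 1 = 3
STORE_FAST i → i=3
LOAD_FAST i → push 3
LOAD_CONST → push 4
COMPARE_OP bool(<) → 3 vs 4 = True
POP_JUMP_IF_FALSE → pop True; no jump
LOAD_FAST s → push 24
LOAD_CONST → push 4
BINARY_OP - → 24 - 4 = 20
STORE_FAST s → s=20
LOAD_FAST i → push 3
LOAD_CONST → push 1
BINARY_OP + → 3 + 1 = 4
STORE_FAST i → i=4
LOAD_FAST i → push 4
LOAD_CONST → push 4
COMPARE_OP bool(<) → 4 vs 4 = False
POP_JUMP_IF_FALSE → pop False; jump
LOAD_FAST s → push 20
RETURN_VALUE → return 20.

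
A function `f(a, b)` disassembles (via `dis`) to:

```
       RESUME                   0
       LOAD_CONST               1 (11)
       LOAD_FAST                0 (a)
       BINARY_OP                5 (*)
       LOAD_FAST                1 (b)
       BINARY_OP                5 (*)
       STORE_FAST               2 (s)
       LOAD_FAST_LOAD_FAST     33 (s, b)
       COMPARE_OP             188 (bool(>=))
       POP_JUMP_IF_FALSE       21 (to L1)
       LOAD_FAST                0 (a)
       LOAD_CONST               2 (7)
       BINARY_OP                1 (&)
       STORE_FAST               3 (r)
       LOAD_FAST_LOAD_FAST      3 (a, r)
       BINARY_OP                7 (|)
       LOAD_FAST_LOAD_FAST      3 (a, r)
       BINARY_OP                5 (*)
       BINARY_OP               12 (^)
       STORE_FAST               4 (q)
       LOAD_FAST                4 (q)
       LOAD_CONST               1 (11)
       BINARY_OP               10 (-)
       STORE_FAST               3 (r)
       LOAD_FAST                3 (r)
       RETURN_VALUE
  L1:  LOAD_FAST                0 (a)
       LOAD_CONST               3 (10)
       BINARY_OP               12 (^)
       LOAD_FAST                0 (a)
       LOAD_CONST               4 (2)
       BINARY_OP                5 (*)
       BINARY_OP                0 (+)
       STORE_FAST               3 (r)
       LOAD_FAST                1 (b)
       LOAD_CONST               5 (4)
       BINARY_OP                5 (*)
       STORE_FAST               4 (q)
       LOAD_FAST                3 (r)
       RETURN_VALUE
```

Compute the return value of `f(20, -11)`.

LOAD_CONST → push 11. Stack: [11]
LOAD_FAST a → push 20. Stack: [11, 20]
BINARY_OP * → 11 * 20 = 220. Stack: [220]
LOAD_FAST b → push -11. Stack: [220, -11]
BINARY_OP * → 220 * -11 = -2420. Stack: [-2420]
STORE_FAST s → s=-2420. Stack: []
LOAD_FAST_LOAD_FAST s,b → push -2420,-11. Stack: [-2420, -11]
COMPARE_OP bool(>=) → -2420 vs -11 = False. Stack: [False]
POP_JUMP_IF_FALSE → pop False; jump. Stack: []
LOAD_FAST a → push 20. Stack: [20]
LOAD_CONST → push 10. Stack: [20, 10]
BINARY_OP ^ → 20 ^ 10 = 30. Stack: [30]
LOAD_FAST a → push 20. Stack: [30, 20]
LOAD_CONST → push 2. Stack: [30, 20, 2]
BINARY_OP * → 20 * 2 = 40. Stack: [30, 40]
BINARY_OP + → 30 + 40 = 70. Stack: [70]
STORE_FAST r → r=70. Stack: []
LOAD_FAST b → push -11. Stack: [-11]
LOAD_CONST → push 4. Stack: [-11, 4]
BINARY_OP * → -11 * 4 = -44. Stack: [-44]
STORE_FAST q → q=-44. Stack: []
LOAD_FAST r → push 70. Stack: [70]
RETURN_VALUE → return 70.

70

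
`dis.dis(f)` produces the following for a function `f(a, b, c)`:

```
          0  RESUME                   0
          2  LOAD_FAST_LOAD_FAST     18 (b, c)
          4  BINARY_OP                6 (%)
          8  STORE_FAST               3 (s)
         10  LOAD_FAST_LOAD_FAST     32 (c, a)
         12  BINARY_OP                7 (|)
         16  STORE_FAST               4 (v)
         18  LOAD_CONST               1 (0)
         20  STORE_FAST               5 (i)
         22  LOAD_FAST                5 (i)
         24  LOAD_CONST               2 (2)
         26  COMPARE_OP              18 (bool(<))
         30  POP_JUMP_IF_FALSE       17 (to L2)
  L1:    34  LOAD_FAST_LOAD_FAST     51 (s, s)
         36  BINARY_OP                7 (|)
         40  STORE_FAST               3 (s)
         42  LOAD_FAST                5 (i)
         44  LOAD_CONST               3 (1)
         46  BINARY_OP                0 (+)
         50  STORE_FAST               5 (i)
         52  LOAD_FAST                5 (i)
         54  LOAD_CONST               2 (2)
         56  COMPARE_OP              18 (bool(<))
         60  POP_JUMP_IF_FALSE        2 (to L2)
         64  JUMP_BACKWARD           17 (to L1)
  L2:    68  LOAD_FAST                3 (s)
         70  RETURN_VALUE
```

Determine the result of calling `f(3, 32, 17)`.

15

LOAD_FAST_LOAD_FAST b,c → push 32,17. Stack: [32, 17]
BINARY_OP % → 32 % 17 = 15. Stack: [15]
STORE_FAST s → s=15. Stack: []
LOAD_FAST_LOAD_FAST c,a → push 17,3. Stack: [17, 3]
BINARY_OP | → 17 | 3 = 19. Stack: [19]
STORE_FAST v → v=19. Stack: []
LOAD_CONST → push 0. Stack: [0]
STORE_FAST i → i=0. Stack: []
LOAD_FAST i → push 0. Stack: [0]
LOAD_CONST → push 2. Stack: [0, 2]
COMPARE_OP bool(<) → 0 vs 2 = True. Stack: [True]
POP_JUMP_IF_FALSE → pop True; no jump. Stack: []
LOAD_FAST_LOAD_FAST s,s → push 15,15. Stack: [15, 15]
BINARY_OP | → 15 | 15 = 15. Stack: [15]
STORE_FAST s → s=15. Stack: []
LOAD_FAST i → push 0. Stack: [0]
LOAD_CONST → push 1. Stack: [0, 1]
BINARY_OP + → 0 + 1 = 1. Stack: [1]
STORE_FAST i → i=1. Stack: []
LOAD_FAST i → push 1. Stack: [1]
LOAD_CONST → push 2. Stack: [1, 2]
COMPARE_OP bool(<) → 1 vs 2 = True. Stack: [True]
POP_JUMP_IF_FALSE → pop True; no jump. Stack: []
LOAD_FAST_LOAD_FAST s,s → push 15,15. Stack: [15, 15]
BINARY_OP | → 15 | 15 = 15. Stack: [15]
STORE_FAST s → s=15. Stack: []
LOAD_FAST i → push 1. Stack: [1]
LOAD_CONST → push 1. Stack: [1, 1]
BINARY_OP + → 1 + 1 = 2. Stack: [2]
STORE_FAST i → i=2. Stack: []
LOAD_FAST i → push 2. Stack: [2]
LOAD_CONST → push 2. Stack: [2, 2]
COMPARE_OP bool(<) → 2 vs 2 = False. Stack: [False]
POP_JUMP_IF_FALSE → pop False; jump. Stack: []
LOAD_FAST s → push 15. Stack: [15]
RETURN_VALUE → return 15.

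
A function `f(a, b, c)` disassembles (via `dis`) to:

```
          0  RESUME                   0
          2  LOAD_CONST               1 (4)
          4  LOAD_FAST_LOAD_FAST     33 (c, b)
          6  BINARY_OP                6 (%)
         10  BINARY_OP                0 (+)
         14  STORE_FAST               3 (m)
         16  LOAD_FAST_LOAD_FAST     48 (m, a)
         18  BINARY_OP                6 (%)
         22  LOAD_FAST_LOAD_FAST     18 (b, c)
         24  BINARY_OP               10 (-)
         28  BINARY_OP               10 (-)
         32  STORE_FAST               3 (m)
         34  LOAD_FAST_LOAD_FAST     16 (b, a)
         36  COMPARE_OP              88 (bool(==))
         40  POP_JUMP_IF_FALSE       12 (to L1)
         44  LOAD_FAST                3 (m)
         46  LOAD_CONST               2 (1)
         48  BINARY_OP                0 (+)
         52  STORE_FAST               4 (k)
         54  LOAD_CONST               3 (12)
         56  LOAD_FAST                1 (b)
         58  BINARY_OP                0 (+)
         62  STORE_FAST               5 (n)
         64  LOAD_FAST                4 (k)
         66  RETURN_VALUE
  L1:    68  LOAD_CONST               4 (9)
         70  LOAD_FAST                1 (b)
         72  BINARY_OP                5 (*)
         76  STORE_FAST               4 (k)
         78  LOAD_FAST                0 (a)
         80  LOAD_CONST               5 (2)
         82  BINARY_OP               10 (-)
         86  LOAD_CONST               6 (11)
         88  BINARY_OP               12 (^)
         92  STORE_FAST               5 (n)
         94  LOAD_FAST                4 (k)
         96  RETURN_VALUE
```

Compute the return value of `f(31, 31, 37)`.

17

LOAD_CONST → push 4. Stack: [4]
LOAD_FAST_LOAD_FAST c,b → push 37,31. Stack: [4, 37, 31]
BINARY_OP % → 37 % 31 = 6. Stack: [4, 6]
BINARY_OP + → 4 + 6 = 10. Stack: [10]
STORE_FAST m → m=10. Stack: []
LOAD_FAST_LOAD_FAST m,a → push 10,31. Stack: [10, 31]
BINARY_OP % → 10 % 31 = 10. Stack: [10]
LOAD_FAST_LOAD_FAST b,c → push 31,37. Stack: [10, 31, 37]
BINARY_OP - → 31 - 37 = -6. Stack: [10, -6]
BINARY_OP - → 10 - -6 = 16. Stack: [16]
STORE_FAST m → m=16. Stack: []
LOAD_FAST_LOAD_FAST b,a → push 31,31. Stack: [31, 31]
COMPARE_OP bool(==) → 31 vs 31 = True. Stack: [True]
POP_JUMP_IF_FALSE → pop True; no jump. Stack: []
LOAD_FAST m → push 16. Stack: [16]
LOAD_CONST → push 1. Stack: [16, 1]
BINARY_OP + → 16 + 1 = 17. Stack: [17]
STORE_FAST k → k=17. Stack: []
LOAD_CONST → push 12. Stack: [12]
LOAD_FAST b → push 31. Stack: [12, 31]
BINARY_OP + → 12 + 31 = 43. Stack: [43]
STORE_FAST n → n=43. Stack: []
LOAD_FAST k → push 17. Stack: [17]
RETURN_VALUE → return 17.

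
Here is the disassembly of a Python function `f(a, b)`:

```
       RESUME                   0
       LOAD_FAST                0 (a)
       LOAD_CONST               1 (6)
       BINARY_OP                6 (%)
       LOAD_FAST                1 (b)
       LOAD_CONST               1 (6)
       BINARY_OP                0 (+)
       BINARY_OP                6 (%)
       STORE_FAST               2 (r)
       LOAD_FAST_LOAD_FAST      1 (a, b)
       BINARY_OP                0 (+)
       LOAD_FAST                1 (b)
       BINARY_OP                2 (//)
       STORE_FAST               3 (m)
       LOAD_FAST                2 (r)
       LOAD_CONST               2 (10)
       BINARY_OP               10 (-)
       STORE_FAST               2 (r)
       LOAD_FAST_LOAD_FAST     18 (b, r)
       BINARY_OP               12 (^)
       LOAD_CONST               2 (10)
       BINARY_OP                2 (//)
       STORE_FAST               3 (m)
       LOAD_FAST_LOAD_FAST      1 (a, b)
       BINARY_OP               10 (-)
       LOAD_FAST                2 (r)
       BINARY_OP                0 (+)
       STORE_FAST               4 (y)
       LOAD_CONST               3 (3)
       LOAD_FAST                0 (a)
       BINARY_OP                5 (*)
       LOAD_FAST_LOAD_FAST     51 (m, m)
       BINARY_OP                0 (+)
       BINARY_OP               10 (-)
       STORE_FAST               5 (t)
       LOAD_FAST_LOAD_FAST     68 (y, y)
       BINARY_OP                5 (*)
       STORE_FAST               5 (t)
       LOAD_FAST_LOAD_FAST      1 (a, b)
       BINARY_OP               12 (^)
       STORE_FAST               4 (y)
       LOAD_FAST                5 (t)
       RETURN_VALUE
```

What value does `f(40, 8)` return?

LOAD_FAST a → push 40. Stack: [40]
LOAD_CONST → push 6. Stack: [40, 6]
BINARY_OP % → 40 % 6 = 4. Stack: [4]
LOAD_FAST b → push 8. Stack: [4, 8]
LOAD_CONST → push 6. Stack: [4, 8, 6]
BINARY_OP + → 8 + 6 = 14. Stack: [4, 14]
BINARY_OP % → 4 % 14 = 4. Stack: [4]
STORE_FAST r → r=4. Stack: []
LOAD_FAST_LOAD_FAST a,b → push 40,8. Stack: [40, 8]
BINARY_OP + → 40 + 8 = 48. Stack: [48]
LOAD_FAST b → push 8. Stack: [48, 8]
BINARY_OP // → 48 // 8 = 6. Stack: [6]
STORE_FAST m → m=6. Stack: []
LOAD_FAST r → push 4. Stack: [4]
LOAD_CONST → push 10. Stack: [4, 10]
BINARY_OP - → 4 - 10 = -6. Stack: [-6]
STORE_FAST r → r=-6. Stack: []
LOAD_FAST_LOAD_FAST b,r → push 8,-6. Stack: [8, -6]
BINARY_OP ^ → 8 ^ -6 = -14. Stack: [-14]
LOAD_CONST → push 10. Stack: [-14, 10]
BINARY_OP // → -14 // 10 = -2. Stack: [-2]
STORE_FAST m → m=-2. Stack: []
LOAD_FAST_LOAD_FAST a,b → push 40,8. Stack: [40, 8]
BINARY_OP - → 40 - 8 = 32. Stack: [32]
LOAD_FAST r → push -6. Stack: [32, -6]
BINARY_OP + → 32 + -6 = 26. Stack: [26]
STORE_FAST y → y=26. Stack: []
LOAD_CONST → push 3. Stack: [3]
LOAD_FAST a → push 40. Stack: [3, 40]
BINARY_OP * → 3 * 40 = 120. Stack: [120]
LOAD_FAST_LOAD_FAST m,m → push -2,-2. Stack: [120, -2, -2]
BINARY_OP + → -2 + -2 = -4. Stack: [120, -4]
BINARY_OP - → 120 - -4 = 124. Stack: [124]
STORE_FAST t → t=124. Stack: []
LOAD_FAST_LOAD_FAST y,y → push 26,26. Stack: [26, 26]
BINARY_OP * → 26 * 26 = 676. Stack: [676]
STORE_FAST t → t=676. Stack: []
LOAD_FAST_LOAD_FAST a,b → push 40,8. Stack: [40, 8]
BINARY_OP ^ → 40 ^ 8 = 32. Stack: [32]
STORE_FAST y → y=32. Stack: []
LOAD_FAST t → push 676. Stack: [676]
RETURN_VALUE → return 676.

676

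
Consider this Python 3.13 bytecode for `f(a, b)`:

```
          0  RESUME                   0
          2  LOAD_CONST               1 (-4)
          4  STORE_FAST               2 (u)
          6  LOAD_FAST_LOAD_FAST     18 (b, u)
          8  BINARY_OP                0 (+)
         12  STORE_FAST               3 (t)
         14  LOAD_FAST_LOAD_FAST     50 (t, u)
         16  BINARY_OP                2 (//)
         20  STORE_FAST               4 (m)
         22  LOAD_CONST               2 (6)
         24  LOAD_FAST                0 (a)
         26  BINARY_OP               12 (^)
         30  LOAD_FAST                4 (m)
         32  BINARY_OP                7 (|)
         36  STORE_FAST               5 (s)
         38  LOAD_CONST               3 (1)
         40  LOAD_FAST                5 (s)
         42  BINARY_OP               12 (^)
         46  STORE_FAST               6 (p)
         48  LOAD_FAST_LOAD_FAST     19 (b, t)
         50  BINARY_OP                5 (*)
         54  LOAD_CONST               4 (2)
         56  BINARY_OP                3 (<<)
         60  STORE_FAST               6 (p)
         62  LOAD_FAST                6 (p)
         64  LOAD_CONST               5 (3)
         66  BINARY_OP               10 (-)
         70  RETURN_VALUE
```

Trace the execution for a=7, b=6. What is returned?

LOAD_CONST → push -4. Stack: [-4]
STORE_FAST u → u=-4. Stack: []
LOAD_FAST_LOAD_FAST b,u → push 6,-4. Stack: [6, -4]
BINARY_OP + → 6 + -4 = 2. Stack: [2]
STORE_FAST t → t=2. Stack: []
LOAD_FAST_LOAD_FAST t,u → push 2,-4. Stack: [2, -4]
BINARY_OP // → 2 // -4 = -1. Stack: [-1]
STORE_FAST m → m=-1. Stack: []
LOAD_CONST → push 6. Stack: [6]
LOAD_FAST a → push 7. Stack: [6, 7]
BINARY_OP ^ → 6 ^ 7 = 1. Stack: [1]
LOAD_FAST m → push -1. Stack: [1, -1]
BINARY_OP | → 1 | -1 = -1. Stack: [-1]
STORE_FAST s → s=-1. Stack: []
LOAD_CONST → push 1. Stack: [1]
LOAD_FAST s → push -1. Stack: [1, -1]
BINARY_OP ^ → 1 ^ -1 = -2. Stack: [-2]
STORE_FAST p → p=-2. Stack: []
LOAD_FAST_LOAD_FAST b,t → push 6,2. Stack: [6, 2]
BINARY_OP * → 6 * 2 = 12. Stack: [12]
LOAD_CONST → push 2. Stack: [12, 2]
BINARY_OP << → 12 << 2 = 48. Stack: [48]
STORE_FAST p → p=48. Stack: []
LOAD_FAST p → push 48. Stack: [48]
LOAD_CONST → push 3. Stack: [48, 3]
BINARY_OP - → 48 - 3 = 45. Stack: [45]
RETURN_VALUE → return 45.

45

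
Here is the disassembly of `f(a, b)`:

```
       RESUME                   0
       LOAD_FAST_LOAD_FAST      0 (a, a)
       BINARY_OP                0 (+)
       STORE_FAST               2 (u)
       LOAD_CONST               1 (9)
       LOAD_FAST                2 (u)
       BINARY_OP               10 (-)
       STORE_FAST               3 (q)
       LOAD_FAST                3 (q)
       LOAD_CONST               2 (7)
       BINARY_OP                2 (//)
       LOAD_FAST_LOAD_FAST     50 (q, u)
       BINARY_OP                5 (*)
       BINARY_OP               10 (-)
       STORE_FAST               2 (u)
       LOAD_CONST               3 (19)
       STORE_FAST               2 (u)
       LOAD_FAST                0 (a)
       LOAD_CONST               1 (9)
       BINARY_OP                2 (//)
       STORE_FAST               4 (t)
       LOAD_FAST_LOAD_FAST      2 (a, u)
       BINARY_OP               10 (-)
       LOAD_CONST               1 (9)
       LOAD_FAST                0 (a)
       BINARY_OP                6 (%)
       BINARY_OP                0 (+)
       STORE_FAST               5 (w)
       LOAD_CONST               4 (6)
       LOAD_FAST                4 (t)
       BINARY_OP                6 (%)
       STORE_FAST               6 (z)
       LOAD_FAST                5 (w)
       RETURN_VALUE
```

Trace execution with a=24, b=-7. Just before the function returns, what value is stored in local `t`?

2

LOAD_FAST_LOAD_FAST a,a → push 24,24. Stack: [24, 24]
BINARY_OP + → 24 + 24 = 48. Stack: [48]
STORE_FAST u → u=48. Stack: []
LOAD_CONST → push 9. Stack: [9]
LOAD_FAST u → push 48. Stack: [9, 48]
BINARY_OP - → 9 - 48 = -39. Stack: [-39]
STORE_FAST q → q=-39. Stack: []
LOAD_FAST q → push -39. Stack: [-39]
LOAD_CONST → push 7. Stack: [-39, 7]
BINARY_OP // → -39 // 7 = -6. Stack: [-6]
LOAD_FAST_LOAD_FAST q,u → push -39,48. Stack: [-6, -39, 48]
BINARY_OP * → -39 * 48 = -1872. Stack: [-6, -1872]
BINARY_OP - → -6 - -1872 = 1866. Stack: [1866]
STORE_FAST u → u=1866. Stack: []
LOAD_CONST → push 19. Stack: [19]
STORE_FAST u → u=19. Stack: []
LOAD_FAST a → push 24. Stack: [24]
LOAD_CONST → push 9. Stack: [24, 9]
BINARY_OP // → 24 // 9 = 2. Stack: [2]
STORE_FAST t → t=2. Stack: []
LOAD_FAST_LOAD_FAST a,u → push 24,19. Stack: [24, 19]
BINARY_OP - → 24 - 19 = 5. Stack: [5]
LOAD_CONST → push 9. Stack: [5, 9]
LOAD_FAST a → push 24. Stack: [5, 9, 24]
BINARY_OP % → 9 % 24 = 9. Stack: [5, 9]
BINARY_OP + → 5 + 9 = 14. Stack: [14]
STORE_FAST w → w=14. Stack: []
LOAD_CONST → push 6. Stack: [6]
LOAD_FAST t → push 2. Stack: [6, 2]
BINARY_OP % → 6 % 2 = 0. Stack: [0]
STORE_FAST z → z=0. Stack: []
LOAD_FAST w → push 14. Stack: [14]
RETURN_VALUE → return 14.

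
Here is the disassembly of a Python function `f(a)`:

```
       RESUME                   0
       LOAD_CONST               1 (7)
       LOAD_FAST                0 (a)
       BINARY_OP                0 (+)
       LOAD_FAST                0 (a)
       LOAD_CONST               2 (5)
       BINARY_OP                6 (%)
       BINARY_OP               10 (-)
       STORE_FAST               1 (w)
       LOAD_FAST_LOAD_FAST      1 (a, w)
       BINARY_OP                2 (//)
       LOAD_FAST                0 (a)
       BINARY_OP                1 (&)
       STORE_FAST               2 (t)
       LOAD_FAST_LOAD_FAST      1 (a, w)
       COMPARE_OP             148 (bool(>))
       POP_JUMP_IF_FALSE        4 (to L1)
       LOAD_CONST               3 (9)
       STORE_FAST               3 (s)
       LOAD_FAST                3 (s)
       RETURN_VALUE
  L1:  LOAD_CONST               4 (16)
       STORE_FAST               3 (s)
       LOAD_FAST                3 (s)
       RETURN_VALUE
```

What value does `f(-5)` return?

16

LOAD_CONST → push 7. Stack: [7]
LOAD_FAST a → push -5. Stack: [7, -5]
BINARY_OP + → 7 + -5 = 2. Stack: [2]
LOAD_FAST a → push -5. Stack: [2, -5]
LOAD_CONST → push 5. Stack: [2, -5, 5]
BINARY_OP % → -5 % 5 = 0. Stack: [2, 0]
BINARY_OP - → 2 - 0 = 2. Stack: [2]
STORE_FAST w → w=2. Stack: []
LOAD_FAST_LOAD_FAST a,w → push -5,2. Stack: [-5, 2]
BINARY_OP // → -5 // 2 = -3. Stack: [-3]
LOAD_FAST a → push -5. Stack: [-3, -5]
BINARY_OP & → -3 & -5 = -7. Stack: [-7]
STORE_FAST t → t=-7. Stack: []
LOAD_FAST_LOAD_FAST a,w → push -5,2. Stack: [-5, 2]
COMPARE_OP bool(>) → -5 vs 2 = False. Stack: [False]
POP_JUMP_IF_FALSE → pop False; jump. Stack: []
LOAD_CONST → push 16. Stack: [16]
STORE_FAST s → s=16. Stack: []
LOAD_FAST s → push 16. Stack: [16]
RETURN_VALUE → return 16.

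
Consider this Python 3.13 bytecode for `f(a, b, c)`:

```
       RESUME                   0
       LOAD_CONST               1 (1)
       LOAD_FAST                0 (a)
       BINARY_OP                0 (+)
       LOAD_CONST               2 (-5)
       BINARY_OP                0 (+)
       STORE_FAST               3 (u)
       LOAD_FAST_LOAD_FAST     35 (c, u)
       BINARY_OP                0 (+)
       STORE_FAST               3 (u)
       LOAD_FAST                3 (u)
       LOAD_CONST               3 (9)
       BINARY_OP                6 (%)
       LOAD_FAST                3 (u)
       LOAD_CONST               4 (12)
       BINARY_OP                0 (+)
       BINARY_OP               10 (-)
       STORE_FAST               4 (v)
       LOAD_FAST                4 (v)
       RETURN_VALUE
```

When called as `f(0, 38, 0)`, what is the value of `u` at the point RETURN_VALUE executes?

LOAD_CONST → push 1. Stack: [1]
LOAD_FAST a → push 0. Stack: [1, 0]
BINARY_OP + → 1 + 0 = 1. Stack: [1]
LOAD_CONST → push -5. Stack: [1, -5]
BINARY_OP + → 1 + -5 = -4. Stack: [-4]
STORE_FAST u → u=-4. Stack: []
LOAD_FAST_LOAD_FAST c,u → push 0,-4. Stack: [0, -4]
BINARY_OP + → 0 + -4 = -4. Stack: [-4]
STORE_FAST u → u=-4. Stack: []
LOAD_FAST u → push -4. Stack: [-4]
LOAD_CONST → push 9. Stack: [-4, 9]
BINARY_OP % → -4 % 9 = 5. Stack: [5]
LOAD_FAST u → push -4. Stack: [5, -4]
LOAD_CONST → push 12. Stack: [5, -4, 12]
BINARY_OP + → -4 + 12 = 8. Stack: [5, 8]
BINARY_OP - → 5 - 8 = -3. Stack: [-3]
STORE_FAST v → v=-3. Stack: []
LOAD_FAST v → push -3. Stack: [-3]
RETURN_VALUE → return -3.

-4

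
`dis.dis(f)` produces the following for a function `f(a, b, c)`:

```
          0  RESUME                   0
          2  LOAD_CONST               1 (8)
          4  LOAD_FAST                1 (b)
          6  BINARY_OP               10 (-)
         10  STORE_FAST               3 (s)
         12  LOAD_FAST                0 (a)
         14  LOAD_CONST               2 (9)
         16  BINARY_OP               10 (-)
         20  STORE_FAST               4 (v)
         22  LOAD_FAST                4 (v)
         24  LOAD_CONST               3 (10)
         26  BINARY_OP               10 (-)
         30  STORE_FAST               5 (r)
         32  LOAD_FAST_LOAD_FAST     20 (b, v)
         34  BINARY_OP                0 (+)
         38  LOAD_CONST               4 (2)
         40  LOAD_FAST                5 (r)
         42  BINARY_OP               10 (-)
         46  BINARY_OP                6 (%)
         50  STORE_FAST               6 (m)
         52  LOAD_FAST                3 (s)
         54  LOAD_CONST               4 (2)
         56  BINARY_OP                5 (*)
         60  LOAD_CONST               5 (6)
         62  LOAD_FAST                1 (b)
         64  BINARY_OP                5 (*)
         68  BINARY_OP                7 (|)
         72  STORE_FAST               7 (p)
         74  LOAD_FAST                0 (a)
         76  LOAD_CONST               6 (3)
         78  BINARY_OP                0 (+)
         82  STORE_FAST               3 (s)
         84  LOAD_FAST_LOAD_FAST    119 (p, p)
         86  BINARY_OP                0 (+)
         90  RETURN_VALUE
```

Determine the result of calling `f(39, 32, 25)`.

LOAD_CONST → push 8. Stack: [8]
LOAD_FAST b → push 32. Stack: [8, 32]
BINARY_OP - → 8 - 32 = -24. Stack: [-24]
STORE_FAST s → s=-24. Stack: []
LOAD_FAST a → push 39. Stack: [39]
LOAD_CONST → push 9. Stack: [39, 9]
BINARY_OP - → 39 - 9 = 30. Stack: [30]
STORE_FAST v → v=30. Stack: []
LOAD_FAST v → push 30. Stack: [30]
LOAD_CONST → push 10. Stack: [30, 10]
BINARY_OP - → 30 - 10 = 20. Stack: [20]
STORE_FAST r → r=20. Stack: []
LOAD_FAST_LOAD_FAST b,v → push 32,30. Stack: [32, 30]
BINARY_OP + → 32 + 30 = 62. Stack: [62]
LOAD_CONST → push 2. Stack: [62, 2]
LOAD_FAST r → push 20. Stack: [62, 2, 20]
BINARY_OP - → 2 - 20 = -18. Stack: [62, -18]
BINARY_OP % → 62 % -18 = -10. Stack: [-10]
STORE_FAST m → m=-10. Stack: []
LOAD_FAST s → push -24. Stack: [-24]
LOAD_CONST → push 2. Stack: [-24, 2]
BINARY_OP * → -24 * 2 = -48. Stack: [-48]
LOAD_CONST → push 6. Stack: [-48, 6]
LOAD_FAST b → push 32. Stack: [-48, 6, 32]
BINARY_OP * → 6 * 32 = 192. Stack: [-48, 192]
BINARY_OP | → -48 | 192 = -48. Stack: [-48]
STORE_FAST p → p=-48. Stack: []
LOAD_FAST a → push 39. Stack: [39]
LOAD_CONST → push 3. Stack: [39, 3]
BINARY_OP + → 39 + 3 = 42. Stack: [42]
STORE_FAST s → s=42. Stack: []
LOAD_FAST_LOAD_FAST p,p → push -48,-48. Stack: [-48, -48]
BINARY_OP + → -48 + -48 = -96. Stack: [-96]
RETURN_VALUE → return -96.

-96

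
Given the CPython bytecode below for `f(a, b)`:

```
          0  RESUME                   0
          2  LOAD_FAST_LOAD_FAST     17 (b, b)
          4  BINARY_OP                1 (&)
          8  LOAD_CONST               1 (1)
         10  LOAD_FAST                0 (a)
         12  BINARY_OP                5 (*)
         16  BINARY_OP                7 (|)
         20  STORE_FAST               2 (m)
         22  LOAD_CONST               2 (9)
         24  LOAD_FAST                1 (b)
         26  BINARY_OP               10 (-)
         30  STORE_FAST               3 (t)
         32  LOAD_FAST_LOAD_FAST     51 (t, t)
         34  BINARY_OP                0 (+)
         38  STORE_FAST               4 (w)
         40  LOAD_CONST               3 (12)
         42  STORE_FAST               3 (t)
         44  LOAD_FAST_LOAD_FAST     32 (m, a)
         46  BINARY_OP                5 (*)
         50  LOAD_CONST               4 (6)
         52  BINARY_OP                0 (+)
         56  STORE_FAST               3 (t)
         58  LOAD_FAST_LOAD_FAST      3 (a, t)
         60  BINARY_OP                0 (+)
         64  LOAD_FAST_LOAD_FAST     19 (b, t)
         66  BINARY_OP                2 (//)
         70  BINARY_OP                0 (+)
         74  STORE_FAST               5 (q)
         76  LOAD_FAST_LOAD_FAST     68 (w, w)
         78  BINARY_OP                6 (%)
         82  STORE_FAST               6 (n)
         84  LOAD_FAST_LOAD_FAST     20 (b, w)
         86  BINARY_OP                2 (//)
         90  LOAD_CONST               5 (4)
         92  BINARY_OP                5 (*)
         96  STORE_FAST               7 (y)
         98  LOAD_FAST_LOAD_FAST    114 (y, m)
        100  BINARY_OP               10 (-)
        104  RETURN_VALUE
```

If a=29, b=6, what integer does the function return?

-27

LOAD_FAST_LOAD_FAST b,b → push 6,6. Stack: [6, 6]
BINARY_OP & → 6 & 6 = 6. Stack: [6]
LOAD_CONST → push 1. Stack: [6, 1]
LOAD_FAST a → push 29. Stack: [6, 1, 29]
BINARY_OP * → 1 * 29 = 29. Stack: [6, 29]
BINARY_OP | → 6 | 29 = 31. Stack: [31]
STORE_FAST m → m=31. Stack: []
LOAD_CONST → push 9. Stack: [9]
LOAD_FAST b → push 6. Stack: [9, 6]
BINARY_OP - → 9 - 6 = 3. Stack: [3]
STORE_FAST t → t=3. Stack: []
LOAD_FAST_LOAD_FAST t,t → push 3,3. Stack: [3, 3]
BINARY_OP + → 3 + 3 = 6. Stack: [6]
STORE_FAST w → w=6. Stack: []
LOAD_CONST → push 12. Stack: [12]
STORE_FAST t → t=12. Stack: []
LOAD_FAST_LOAD_FAST m,a → push 31,29. Stack: [31, 29]
BINARY_OP * → 31 * 29 = 899. Stack: [899]
LOAD_CONST → push 6. Stack: [899, 6]
BINARY_OP + → 899 + 6 = 905. Stack: [905]
STORE_FAST t → t=905. Stack: []
LOAD_FAST_LOAD_FAST a,t → push 29,905. Stack: [29, 905]
BINARY_OP + → 29 + 905 = 934. Stack: [934]
LOAD_FAST_LOAD_FAST b,t → push 6,905. Stack: [934, 6, 905]
BINARY_OP // → 6 // 905 = 0. Stack: [934, 0]
BINARY_OP + → 934 + 0 = 934. Stack: [934]
STORE_FAST q → q=934. Stack: []
LOAD_FAST_LOAD_FAST w,w → push 6,6. Stack: [6, 6]
BINARY_OP % → 6 % 6 = 0. Stack: [0]
STORE_FAST n → n=0. Stack: []
LOAD_FAST_LOAD_FAST b,w → push 6,6. Stack: [6, 6]
BINARY_OP // → 6 // 6 = 1. Stack: [1]
LOAD_CONST → push 4. Stack: [1, 4]
BINARY_OP * → 1 * 4 = 4. Stack: [4]
STORE_FAST y → y=4. Stack: []
LOAD_FAST_LOAD_FAST y,m → push 4,31. Stack: [4, 31]
BINARY_OP - → 4 - 31 = -27. Stack: [-27]
RETURN_VALUE → return -27.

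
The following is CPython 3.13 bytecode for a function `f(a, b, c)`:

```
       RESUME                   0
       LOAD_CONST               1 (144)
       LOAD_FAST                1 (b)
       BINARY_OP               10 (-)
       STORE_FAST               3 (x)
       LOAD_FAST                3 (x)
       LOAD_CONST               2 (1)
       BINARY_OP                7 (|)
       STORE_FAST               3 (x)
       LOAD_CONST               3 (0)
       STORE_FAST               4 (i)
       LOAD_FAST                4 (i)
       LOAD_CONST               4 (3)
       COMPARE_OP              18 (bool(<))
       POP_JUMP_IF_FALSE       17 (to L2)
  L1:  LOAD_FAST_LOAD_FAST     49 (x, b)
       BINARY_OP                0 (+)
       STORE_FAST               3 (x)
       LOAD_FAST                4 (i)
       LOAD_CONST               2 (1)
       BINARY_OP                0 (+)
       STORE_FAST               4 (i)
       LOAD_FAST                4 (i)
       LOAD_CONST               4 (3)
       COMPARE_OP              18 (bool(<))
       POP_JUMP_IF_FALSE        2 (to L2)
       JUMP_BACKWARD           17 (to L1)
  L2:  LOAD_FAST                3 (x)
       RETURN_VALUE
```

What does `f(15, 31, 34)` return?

LOAD_CONST → push 144. Stack: [144]
LOAD_FAST b → push 31. Stack: [144, 31]
BINARY_OP - → 144 - 31 = 113. Stack: [113]
STORE_FAST x → x=113. Stack: []
LOAD_FAST x → push 113. Stack: [113]
LOAD_CONST → push 1. Stack: [113, 1]
BINARY_OP | → 113 | 1 = 113. Stack: [113]
STORE_FAST x → x=113. Stack: []
LOAD_CONST → push 0. Stack: [0]
STORE_FAST i → i=0. Stack: []
LOAD_FAST i → push 0. Stack: [0]
LOAD_CONST → push 3. Stack: [0, 3]
COMPARE_OP bool(<) → 0 vs 3 = True. Stack: [True]
POP_JUMP_IF_FALSE → pop True; no jump. Stack: []
LOAD_FAST_LOAD_FAST x,b → push 113,31. Stack: [113, 31]
BINARY_OP + → 113 + 31 = 144. Stack: [144]
STORE_FAST x → x=144. Stack: []
LOAD_FAST i → push 0. Stack: [0]
LOAD_CONST → push 1. Stack: [0, 1]
BINARY_OP + → 0 + 1 = 1. Stack: [1]
STORE_FAST i → i=1. Stack: []
LOAD_FAST i → push 1. Stack: [1]
LOAD_CONST → push 3. Stack: [1, 3]
COMPARE_OP bool(<) → 1 vs 3 = True. Stack: [True]
POP_JUMP_IF_FALSE → pop True; no jump. Stack: []
LOAD_FAST_LOAD_FAST x,b → push 144,31. Stack: [144, 31]
BINARY_OP + → 144 + 31 = 175. Stack: [175]
STORE_FAST x → x=175. Stack: []
LOAD_FAST i → push 1. Stack: [1]
LOAD_CONST → push 1. Stack: [1, 1]
BINARY_OP + → 1 + 1 = 2. Stack: [2]
STORE_FAST i → i=2. Stack: []
LOAD_FAST i → push 2. Stack: [2]
LOAD_CONST → push 3. Stack: [2, 3]
COMPARE_OP bool(<) → 2 vs 3 = True. Stack: [True]
POP_JUMP_IF_FALSE → pop True; no jump. Stack: []
LOAD_FAST_LOAD_FAST x,b → push 175,31. Stack: [175, 31]
BINARY_OP + → 175 + 31 = 206. Stack: [206]
STORE_FAST x → x=206. Stack: []
LOAD_FAST i → push 2. Stack: [2]
LOAD_CONST → push 1. Stack: [2, 1]
BINARY_OP + → 2 + 1 = 3. Stack: [3]
STORE_FAST i → i=3. Stack: []
LOAD_FAST i → push 3. Stack: [3]
LOAD_CONST → push 3. Stack: [3, 3]
COMPARE_OP bool(<) → 3 vs 3 = False. Stack: [False]
POP_JUMP_IF_FALSE → pop False; jump. Stack: []
LOAD_FAST x → push 206. Stack: [206]
RETURN_VALUE → return 206.

206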